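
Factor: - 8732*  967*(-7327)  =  61868044988 = 2^2*17^1*37^1*59^1*431^1*967^1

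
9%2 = 1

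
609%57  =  39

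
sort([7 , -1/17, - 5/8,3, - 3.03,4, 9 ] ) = [  -  3.03 ,-5/8 , - 1/17,3 , 4, 7 , 9 ] 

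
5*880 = 4400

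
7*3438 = 24066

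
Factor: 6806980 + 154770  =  6961750= 2^1*5^3*27847^1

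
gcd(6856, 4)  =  4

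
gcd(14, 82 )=2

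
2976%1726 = 1250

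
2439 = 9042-6603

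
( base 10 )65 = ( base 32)21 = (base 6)145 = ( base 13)50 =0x41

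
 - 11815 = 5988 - 17803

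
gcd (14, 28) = 14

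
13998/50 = 6999/25 = 279.96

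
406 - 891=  - 485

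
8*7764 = 62112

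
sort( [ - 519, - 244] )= [-519, - 244 ]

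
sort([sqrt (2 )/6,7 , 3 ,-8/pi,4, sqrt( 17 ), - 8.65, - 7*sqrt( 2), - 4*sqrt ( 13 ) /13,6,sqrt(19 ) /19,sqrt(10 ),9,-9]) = [ - 7*sqrt( 2), - 9, - 8.65,- 8/pi, - 4*sqrt( 13 )/13,sqrt(19 ) /19,sqrt( 2) /6, 3,sqrt(10),4,sqrt( 17 ), 6,7,9]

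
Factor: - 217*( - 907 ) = 7^1*31^1*907^1 = 196819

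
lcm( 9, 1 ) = 9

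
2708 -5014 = -2306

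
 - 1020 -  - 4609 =3589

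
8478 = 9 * 942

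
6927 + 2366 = 9293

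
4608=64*72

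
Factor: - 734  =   - 2^1*367^1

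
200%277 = 200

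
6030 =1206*5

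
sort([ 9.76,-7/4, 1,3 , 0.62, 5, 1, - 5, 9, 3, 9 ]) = [ - 5,-7/4, 0.62,1, 1, 3,3, 5,9,9, 9.76 ]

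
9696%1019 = 525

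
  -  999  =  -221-778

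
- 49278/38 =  - 1297 + 4/19 = - 1296.79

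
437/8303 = 1/19 = 0.05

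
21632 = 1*21632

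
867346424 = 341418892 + 525927532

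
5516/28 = 197=197.00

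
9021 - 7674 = 1347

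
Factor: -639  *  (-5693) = 3^2*71^1 * 5693^1  =  3637827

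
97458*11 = 1072038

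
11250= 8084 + 3166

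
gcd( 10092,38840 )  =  4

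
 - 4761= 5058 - 9819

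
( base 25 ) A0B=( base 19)h6a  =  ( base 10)6261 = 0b1100001110101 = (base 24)AKL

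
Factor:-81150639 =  - 3^1*17^1 * 1591189^1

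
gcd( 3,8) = 1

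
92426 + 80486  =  172912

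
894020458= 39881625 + 854138833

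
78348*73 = 5719404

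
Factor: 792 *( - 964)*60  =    -  2^7 * 3^3 *5^1 * 11^1*241^1 =- 45809280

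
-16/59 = -1+ 43/59 =- 0.27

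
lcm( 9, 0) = 0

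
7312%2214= 670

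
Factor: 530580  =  2^2*3^1*5^1*37^1 * 239^1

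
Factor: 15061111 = 13^2*89119^1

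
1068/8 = 267/2 = 133.50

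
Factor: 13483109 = 31^1*434939^1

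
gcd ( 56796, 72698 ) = 2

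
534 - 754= - 220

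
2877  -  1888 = 989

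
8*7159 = 57272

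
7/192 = 7/192 = 0.04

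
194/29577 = 194/29577  =  0.01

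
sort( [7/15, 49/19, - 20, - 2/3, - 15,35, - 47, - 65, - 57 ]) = [ - 65,- 57, - 47, - 20, - 15 ,-2/3,7/15, 49/19, 35] 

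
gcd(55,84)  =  1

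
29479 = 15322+14157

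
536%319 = 217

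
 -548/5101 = -1 +4553/5101 = - 0.11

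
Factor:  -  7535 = - 5^1 * 11^1*137^1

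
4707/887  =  5+272/887=5.31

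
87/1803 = 29/601 = 0.05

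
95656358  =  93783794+1872564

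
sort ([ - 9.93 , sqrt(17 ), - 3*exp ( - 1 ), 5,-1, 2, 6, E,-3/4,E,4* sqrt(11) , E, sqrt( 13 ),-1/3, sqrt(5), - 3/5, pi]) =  [ - 9.93,-3*exp( - 1), - 1, - 3/4, - 3/5, - 1/3,2,  sqrt (5 ), E,E,E, pi, sqrt (13), sqrt(17 ), 5, 6 , 4*sqrt( 11 )]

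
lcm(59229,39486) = 118458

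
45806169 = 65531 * 699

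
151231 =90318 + 60913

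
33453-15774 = 17679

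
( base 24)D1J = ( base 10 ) 7531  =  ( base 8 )16553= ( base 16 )1d6b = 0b1110101101011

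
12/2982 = 2/497 = 0.00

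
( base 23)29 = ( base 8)67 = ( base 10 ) 55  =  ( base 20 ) 2f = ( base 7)106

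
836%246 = 98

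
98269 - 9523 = 88746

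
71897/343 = 209 + 30/49 = 209.61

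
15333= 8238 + 7095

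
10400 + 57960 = 68360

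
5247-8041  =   - 2794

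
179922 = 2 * 89961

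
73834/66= 36917/33 = 1118.70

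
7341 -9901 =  - 2560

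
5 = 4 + 1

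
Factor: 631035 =3^2*5^1 * 37^1*379^1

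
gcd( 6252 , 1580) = 4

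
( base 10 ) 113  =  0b1110001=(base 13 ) 89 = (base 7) 221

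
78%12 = 6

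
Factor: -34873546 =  - 2^1*17436773^1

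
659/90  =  659/90=7.32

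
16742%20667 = 16742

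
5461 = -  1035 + 6496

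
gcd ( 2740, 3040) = 20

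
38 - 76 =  - 38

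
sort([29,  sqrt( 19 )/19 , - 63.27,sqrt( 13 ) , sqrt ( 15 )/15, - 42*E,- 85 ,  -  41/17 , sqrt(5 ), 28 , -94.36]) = [- 42 * E, - 94.36, - 85, - 63.27, - 41/17,sqrt(19)/19 , sqrt ( 15) /15, sqrt(5 ),sqrt( 13),28 , 29]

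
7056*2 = 14112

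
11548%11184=364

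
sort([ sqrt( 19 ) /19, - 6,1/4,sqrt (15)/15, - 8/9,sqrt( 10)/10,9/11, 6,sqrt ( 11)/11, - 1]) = [ - 6, - 1, - 8/9,sqrt( 19 )/19, 1/4, sqrt( 15 )/15,sqrt(11 ) /11, sqrt(10 ) /10,9/11, 6 ] 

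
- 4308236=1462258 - 5770494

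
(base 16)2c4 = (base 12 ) 4B0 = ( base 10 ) 708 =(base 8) 1304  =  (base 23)17I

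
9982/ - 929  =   - 9982/929  =  -10.74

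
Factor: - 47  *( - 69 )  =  3^1* 23^1*47^1 = 3243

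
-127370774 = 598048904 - 725419678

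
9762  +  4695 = 14457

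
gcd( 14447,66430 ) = 1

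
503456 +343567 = 847023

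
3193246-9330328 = -6137082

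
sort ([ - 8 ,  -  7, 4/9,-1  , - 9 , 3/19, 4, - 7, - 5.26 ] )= [-9, - 8, - 7,-7 , - 5.26,  -  1 , 3/19, 4/9, 4]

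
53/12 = 4+ 5/12 = 4.42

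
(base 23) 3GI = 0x7B5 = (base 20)4id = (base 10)1973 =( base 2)11110110101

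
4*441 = 1764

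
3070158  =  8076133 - 5005975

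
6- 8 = -2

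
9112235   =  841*10835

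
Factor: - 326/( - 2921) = 2^1*23^( - 1)*127^( - 1)*163^1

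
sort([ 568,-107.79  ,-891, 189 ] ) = [ - 891, - 107.79, 189, 568] 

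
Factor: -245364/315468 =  - 7/9 =-3^(-2)*7^1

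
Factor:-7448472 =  -2^3*3^2*103451^1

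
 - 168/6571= - 168/6571 = -  0.03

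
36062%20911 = 15151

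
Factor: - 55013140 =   -  2^2*5^1*7^1*13^1 * 167^1*181^1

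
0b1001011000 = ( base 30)k0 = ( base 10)600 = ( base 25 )O0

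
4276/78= 54+32/39 = 54.82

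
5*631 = 3155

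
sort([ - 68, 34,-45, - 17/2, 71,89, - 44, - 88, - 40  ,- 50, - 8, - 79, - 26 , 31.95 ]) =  [-88, - 79, - 68, - 50, - 45,-44 ,-40,-26,  -  17/2 , - 8, 31.95,34, 71,  89]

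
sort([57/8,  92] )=[ 57/8,92 ]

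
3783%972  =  867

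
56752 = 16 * 3547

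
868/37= 23 + 17/37= 23.46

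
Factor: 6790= 2^1*5^1*7^1*97^1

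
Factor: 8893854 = 2^1 * 3^3*164701^1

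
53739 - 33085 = 20654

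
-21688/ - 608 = 2711/76   =  35.67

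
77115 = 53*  1455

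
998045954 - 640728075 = 357317879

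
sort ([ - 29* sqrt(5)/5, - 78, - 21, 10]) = [ - 78 ,  -  21,-29*sqrt(5 )/5, 10]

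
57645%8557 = 6303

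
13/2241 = 13/2241 = 0.01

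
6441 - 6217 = 224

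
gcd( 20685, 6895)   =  6895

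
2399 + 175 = 2574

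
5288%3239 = 2049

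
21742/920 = 23  +  291/460 = 23.63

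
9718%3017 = 667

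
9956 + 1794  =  11750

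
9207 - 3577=5630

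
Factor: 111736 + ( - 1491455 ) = - 11^1 *125429^1=-1379719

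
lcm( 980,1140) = 55860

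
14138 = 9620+4518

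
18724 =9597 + 9127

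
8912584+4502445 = 13415029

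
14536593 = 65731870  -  51195277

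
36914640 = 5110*7224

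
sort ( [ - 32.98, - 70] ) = [ - 70, - 32.98]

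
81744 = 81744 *1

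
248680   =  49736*5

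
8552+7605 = 16157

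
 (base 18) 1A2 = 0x1fa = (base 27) IK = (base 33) FB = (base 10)506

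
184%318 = 184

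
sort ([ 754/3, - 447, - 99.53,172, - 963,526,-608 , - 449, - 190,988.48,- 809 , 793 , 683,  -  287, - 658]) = [  -  963,  -  809, - 658, - 608,-449,-447, - 287, - 190, - 99.53,172,754/3,526,683,793, 988.48]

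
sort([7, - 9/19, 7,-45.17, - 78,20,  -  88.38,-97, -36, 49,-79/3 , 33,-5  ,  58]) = [-97, - 88.38, - 78,-45.17,- 36 ,-79/3,- 5, - 9/19, 7,7, 20, 33,49,58 ]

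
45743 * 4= 182972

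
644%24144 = 644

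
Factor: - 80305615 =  - 5^1*13^1*71^1 * 17401^1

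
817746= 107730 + 710016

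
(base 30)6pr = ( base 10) 6177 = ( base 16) 1821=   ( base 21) E03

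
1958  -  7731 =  - 5773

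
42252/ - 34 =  - 1243 + 5/17=-  1242.71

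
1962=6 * 327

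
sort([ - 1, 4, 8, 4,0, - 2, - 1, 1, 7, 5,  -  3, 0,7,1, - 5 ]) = [ - 5, - 3, - 2, - 1,-1,0, 0, 1,1,4,4, 5,  7,7,  8] 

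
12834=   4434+8400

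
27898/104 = 268 + 1/4 = 268.25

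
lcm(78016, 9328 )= 858176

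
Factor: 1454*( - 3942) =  - 5731668 = - 2^2*3^3 * 73^1*727^1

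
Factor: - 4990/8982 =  - 5/9 = -3^(  -  2 )*5^1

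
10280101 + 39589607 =49869708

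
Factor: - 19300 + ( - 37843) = - 57143^1  =  - 57143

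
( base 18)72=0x80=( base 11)107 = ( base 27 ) 4K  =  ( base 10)128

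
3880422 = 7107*546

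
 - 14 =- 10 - 4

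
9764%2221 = 880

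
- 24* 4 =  -96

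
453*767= 347451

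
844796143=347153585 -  - 497642558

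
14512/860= 3628/215 = 16.87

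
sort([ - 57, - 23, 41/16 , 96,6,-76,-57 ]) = [ - 76, - 57, - 57, - 23,  41/16,6,96]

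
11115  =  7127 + 3988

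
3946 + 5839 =9785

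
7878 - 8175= - 297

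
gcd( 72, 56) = 8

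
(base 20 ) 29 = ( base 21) 27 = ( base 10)49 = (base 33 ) 1G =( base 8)61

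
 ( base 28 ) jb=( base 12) 393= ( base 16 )21F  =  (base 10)543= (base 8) 1037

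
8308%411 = 88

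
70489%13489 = 3044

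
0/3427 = 0 = 0.00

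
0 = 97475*0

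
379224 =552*687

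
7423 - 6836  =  587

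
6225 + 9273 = 15498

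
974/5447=974/5447 = 0.18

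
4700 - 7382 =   -  2682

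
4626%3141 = 1485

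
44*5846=257224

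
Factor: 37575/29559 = 3^1*5^2 * 59^( - 1)=   75/59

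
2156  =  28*77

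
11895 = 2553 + 9342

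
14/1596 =1/114  =  0.01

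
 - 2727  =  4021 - 6748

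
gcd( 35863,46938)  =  1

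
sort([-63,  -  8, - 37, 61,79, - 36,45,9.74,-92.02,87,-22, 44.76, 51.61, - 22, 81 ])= [- 92.02,-63, - 37, - 36,  -  22, - 22,-8,9.74, 44.76,45,51.61,61 , 79, 81,87]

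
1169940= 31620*37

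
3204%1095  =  1014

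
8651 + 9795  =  18446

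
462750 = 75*6170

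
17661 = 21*841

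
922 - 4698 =  -  3776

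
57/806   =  57/806 = 0.07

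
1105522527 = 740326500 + 365196027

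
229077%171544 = 57533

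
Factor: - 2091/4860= - 697/1620 =- 2^( - 2) * 3^( - 4)*5^( - 1 )*17^1 * 41^1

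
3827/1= 3827  =  3827.00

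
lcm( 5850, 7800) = 23400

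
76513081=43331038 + 33182043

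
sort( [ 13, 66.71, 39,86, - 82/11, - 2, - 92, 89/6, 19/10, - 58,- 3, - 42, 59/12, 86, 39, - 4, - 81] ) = [ - 92, - 81, - 58, - 42 , - 82/11, - 4, - 3, -2,19/10, 59/12, 13,  89/6,39,  39,66.71, 86  ,  86 ]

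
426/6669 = 142/2223= 0.06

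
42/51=14/17 = 0.82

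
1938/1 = 1938 = 1938.00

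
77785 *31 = 2411335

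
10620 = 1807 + 8813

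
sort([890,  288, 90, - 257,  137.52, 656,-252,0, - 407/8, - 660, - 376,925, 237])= [-660, - 376, - 257 , - 252,-407/8,0,90,137.52,237,288,656,890, 925 ]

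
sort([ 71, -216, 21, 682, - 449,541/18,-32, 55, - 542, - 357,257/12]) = [-542,  -  449, - 357, - 216, -32,21, 257/12,541/18, 55,71, 682]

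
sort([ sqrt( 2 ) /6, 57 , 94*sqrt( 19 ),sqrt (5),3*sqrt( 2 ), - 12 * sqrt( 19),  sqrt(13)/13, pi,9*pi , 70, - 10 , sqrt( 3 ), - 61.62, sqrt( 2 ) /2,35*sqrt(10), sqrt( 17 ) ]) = [-61.62,  -  12*sqrt(19), - 10, sqrt(2)/6, sqrt(13 )/13, sqrt( 2 ) /2, sqrt(3) , sqrt( 5),pi, sqrt(17), 3 * sqrt( 2), 9*pi, 57, 70,35 * sqrt (10), 94*sqrt( 19) ]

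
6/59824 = 3/29912 =0.00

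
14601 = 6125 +8476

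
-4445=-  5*889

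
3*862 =2586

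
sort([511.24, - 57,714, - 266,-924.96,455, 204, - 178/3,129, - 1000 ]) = [ - 1000, - 924.96, - 266, - 178/3,-57 , 129, 204, 455,511.24,  714] 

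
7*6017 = 42119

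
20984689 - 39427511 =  - 18442822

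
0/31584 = 0 = 0.00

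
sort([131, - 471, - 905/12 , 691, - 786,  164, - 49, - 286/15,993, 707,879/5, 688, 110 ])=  [-786, - 471,- 905/12, - 49, - 286/15,110,131,164, 879/5,  688,691,707,993] 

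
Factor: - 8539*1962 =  - 2^1  *3^2*109^1*8539^1= -16753518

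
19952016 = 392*50898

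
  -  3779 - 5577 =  - 9356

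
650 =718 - 68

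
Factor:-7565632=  - 2^6 * 118213^1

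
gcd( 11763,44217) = 9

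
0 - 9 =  - 9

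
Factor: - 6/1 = - 2^1*3^1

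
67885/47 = 1444 + 17/47 = 1444.36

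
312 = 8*39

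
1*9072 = 9072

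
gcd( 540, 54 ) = 54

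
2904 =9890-6986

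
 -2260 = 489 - 2749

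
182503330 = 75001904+107501426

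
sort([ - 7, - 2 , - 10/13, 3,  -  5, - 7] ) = [ - 7 , - 7 ,  -  5,-2, - 10/13, 3 ] 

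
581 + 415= 996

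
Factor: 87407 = 87407^1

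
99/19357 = 99/19357 = 0.01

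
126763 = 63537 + 63226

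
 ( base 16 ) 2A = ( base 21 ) 20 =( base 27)1f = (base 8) 52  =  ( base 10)42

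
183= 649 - 466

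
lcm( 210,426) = 14910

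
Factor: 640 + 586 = 1226= 2^1* 613^1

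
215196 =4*53799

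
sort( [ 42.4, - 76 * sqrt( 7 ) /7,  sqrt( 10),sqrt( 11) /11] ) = [ -76*sqrt( 7)/7, sqrt(11)/11, sqrt( 10), 42.4 ] 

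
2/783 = 2/783 = 0.00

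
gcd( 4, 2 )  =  2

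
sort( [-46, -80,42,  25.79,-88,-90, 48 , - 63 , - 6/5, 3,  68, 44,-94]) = [ - 94, - 90,  -  88, - 80, - 63, - 46, - 6/5, 3,25.79,  42,44,48,  68]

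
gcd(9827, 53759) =1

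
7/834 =7/834=0.01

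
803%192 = 35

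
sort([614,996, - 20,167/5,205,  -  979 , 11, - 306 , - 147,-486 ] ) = [-979,-486, - 306, - 147,  -  20, 11,  167/5,205 , 614,996] 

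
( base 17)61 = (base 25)43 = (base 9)124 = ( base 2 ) 1100111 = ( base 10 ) 103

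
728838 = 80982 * 9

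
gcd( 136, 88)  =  8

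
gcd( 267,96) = 3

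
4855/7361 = 4855/7361 =0.66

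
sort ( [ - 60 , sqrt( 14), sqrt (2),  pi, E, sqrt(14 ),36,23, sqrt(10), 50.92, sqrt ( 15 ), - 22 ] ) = [ - 60, - 22, sqrt(2),E, pi, sqrt (10), sqrt( 14 ), sqrt(14),sqrt( 15), 23,36,50.92]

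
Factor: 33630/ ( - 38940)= - 19/22 = - 2^(- 1 ) *11^( - 1)*19^1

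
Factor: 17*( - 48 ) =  - 816 = -  2^4 * 3^1*  17^1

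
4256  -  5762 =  - 1506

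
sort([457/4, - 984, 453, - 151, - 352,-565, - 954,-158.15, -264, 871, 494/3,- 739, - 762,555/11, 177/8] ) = [ - 984, - 954, - 762,-739, - 565 ,-352 , - 264, - 158.15,  -  151, 177/8,555/11, 457/4 , 494/3,  453, 871]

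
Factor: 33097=23^1*1439^1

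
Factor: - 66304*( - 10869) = 720658176 =2^8*3^1*7^1*37^1*3623^1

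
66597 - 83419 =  -16822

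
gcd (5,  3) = 1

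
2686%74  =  22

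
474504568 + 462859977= 937364545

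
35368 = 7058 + 28310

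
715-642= 73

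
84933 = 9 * 9437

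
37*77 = 2849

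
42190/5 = 8438 = 8438.00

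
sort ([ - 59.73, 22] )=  [ - 59.73,  22] 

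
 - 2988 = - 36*83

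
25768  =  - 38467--64235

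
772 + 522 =1294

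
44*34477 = 1516988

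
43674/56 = 21837/28=779.89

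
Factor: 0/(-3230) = 0^1 = 0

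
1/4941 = 1/4941= 0.00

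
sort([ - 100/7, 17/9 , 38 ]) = [ -100/7,17/9,  38] 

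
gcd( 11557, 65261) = 7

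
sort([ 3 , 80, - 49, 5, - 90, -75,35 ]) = [  -  90,-75, - 49, 3, 5, 35,80] 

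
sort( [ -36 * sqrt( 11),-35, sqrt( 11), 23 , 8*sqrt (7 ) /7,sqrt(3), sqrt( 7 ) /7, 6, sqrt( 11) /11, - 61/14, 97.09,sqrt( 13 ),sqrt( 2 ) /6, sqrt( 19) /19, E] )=[ - 36 * sqrt( 11 ),-35, - 61/14,sqrt (19)/19, sqrt( 2) /6,sqrt ( 11) /11,  sqrt( 7)/7, sqrt( 3), E, 8*sqrt( 7) /7, sqrt(11),sqrt( 13), 6,23,97.09]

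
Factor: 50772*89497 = 2^2*3^1*31^1 *2887^1 * 4231^1=4543941684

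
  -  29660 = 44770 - 74430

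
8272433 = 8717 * 949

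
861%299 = 263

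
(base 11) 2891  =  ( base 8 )7222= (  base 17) cf7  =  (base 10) 3730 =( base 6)25134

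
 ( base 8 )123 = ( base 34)2F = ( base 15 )58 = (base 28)2r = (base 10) 83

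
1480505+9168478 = 10648983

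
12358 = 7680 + 4678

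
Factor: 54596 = 2^2*13649^1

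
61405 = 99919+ - 38514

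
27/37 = 27/37 = 0.73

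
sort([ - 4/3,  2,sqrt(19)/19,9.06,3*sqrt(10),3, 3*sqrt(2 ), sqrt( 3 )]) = [ - 4/3, sqrt( 19)/19, sqrt(3 ),2,3,3*sqrt ( 2),  9.06,3 * sqrt(10) ] 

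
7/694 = 7/694 = 0.01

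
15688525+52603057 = 68291582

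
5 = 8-3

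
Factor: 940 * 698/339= 656120/339 = 2^3 * 3^( - 1) * 5^1*47^1*113^( - 1 )*349^1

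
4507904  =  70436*64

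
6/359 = 6/359 = 0.02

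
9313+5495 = 14808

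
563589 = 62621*9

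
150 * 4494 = 674100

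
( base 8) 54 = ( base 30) 1e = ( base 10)44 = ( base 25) 1j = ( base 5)134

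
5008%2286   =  436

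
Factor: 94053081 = 3^1 * 3083^1*10169^1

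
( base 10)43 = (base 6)111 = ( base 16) 2B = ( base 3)1121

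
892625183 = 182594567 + 710030616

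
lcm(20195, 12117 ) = 60585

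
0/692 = 0 = 0.00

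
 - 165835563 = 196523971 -362359534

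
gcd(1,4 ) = 1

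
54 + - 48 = 6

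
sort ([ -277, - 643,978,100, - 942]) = [ -942,  -  643,  -  277, 100, 978] 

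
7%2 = 1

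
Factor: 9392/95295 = 2^4*3^( -1 )*  5^( - 1)*587^1*6353^( - 1 ) 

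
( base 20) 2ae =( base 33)UO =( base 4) 33312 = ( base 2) 1111110110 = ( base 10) 1014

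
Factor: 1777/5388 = 2^(-2 )*3^(  -  1)*449^( - 1 ) * 1777^1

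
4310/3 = 4310/3 = 1436.67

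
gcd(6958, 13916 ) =6958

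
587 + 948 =1535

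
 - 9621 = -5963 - 3658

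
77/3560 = 77/3560 = 0.02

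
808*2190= 1769520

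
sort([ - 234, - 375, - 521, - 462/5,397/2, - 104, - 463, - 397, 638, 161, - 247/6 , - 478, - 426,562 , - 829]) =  [-829,-521,- 478, - 463, - 426, - 397, - 375, - 234, - 104,-462/5, - 247/6, 161, 397/2, 562, 638 ]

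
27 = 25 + 2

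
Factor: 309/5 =3^1*5^( - 1)*103^1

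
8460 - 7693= 767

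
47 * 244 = 11468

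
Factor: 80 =2^4 * 5^1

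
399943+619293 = 1019236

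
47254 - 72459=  - 25205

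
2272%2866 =2272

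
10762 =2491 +8271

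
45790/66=22895/33 = 693.79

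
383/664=383/664 = 0.58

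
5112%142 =0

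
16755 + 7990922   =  8007677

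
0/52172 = 0 = 0.00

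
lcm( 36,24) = 72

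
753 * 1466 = 1103898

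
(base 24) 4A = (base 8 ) 152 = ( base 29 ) 3J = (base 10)106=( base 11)97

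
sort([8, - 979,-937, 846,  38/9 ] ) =[ - 979, - 937, 38/9,8,846 ]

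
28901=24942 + 3959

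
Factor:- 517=-11^1*47^1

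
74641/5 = 14928+ 1/5 = 14928.20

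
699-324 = 375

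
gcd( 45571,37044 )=1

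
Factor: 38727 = 3^2*13^1*331^1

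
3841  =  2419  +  1422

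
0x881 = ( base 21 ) 4je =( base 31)287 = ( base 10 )2177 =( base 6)14025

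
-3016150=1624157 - 4640307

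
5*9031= 45155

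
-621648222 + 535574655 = - 86073567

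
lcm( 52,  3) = 156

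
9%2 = 1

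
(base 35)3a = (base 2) 1110011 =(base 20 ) 5F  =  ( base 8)163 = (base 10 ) 115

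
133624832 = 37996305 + 95628527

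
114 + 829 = 943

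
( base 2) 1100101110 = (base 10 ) 814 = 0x32e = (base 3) 1010011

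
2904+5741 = 8645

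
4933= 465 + 4468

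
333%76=29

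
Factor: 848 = 2^4*53^1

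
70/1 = 70= 70.00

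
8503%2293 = 1624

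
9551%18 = 11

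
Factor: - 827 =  - 827^1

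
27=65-38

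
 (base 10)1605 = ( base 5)22410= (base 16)645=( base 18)4H3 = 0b11001000101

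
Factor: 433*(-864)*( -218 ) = 2^6*3^3*109^1*433^1 = 81556416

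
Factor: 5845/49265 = 7^1*59^(- 1 ) = 7/59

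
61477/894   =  68 + 685/894= 68.77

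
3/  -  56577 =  - 1/18859 = - 0.00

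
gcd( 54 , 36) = 18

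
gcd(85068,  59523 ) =3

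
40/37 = 1 + 3/37 = 1.08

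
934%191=170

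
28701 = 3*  9567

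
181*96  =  17376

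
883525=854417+29108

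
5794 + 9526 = 15320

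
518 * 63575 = 32931850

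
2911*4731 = 13771941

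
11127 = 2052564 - 2041437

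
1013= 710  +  303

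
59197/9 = 6577 + 4/9  =  6577.44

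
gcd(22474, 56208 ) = 2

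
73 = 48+25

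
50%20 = 10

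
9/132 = 3/44 = 0.07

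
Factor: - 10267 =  - 10267^1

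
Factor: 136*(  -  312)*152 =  - 2^9 * 3^1* 13^1 *17^1*19^1 = - 6449664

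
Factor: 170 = 2^1 *5^1*17^1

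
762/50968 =381/25484 =0.01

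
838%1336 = 838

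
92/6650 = 46/3325 = 0.01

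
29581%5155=3806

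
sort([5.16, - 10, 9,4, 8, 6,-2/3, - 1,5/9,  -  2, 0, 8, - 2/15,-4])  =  [- 10, - 4, - 2, - 1, - 2/3, - 2/15,0,  5/9,4,5.16, 6,8, 8,9] 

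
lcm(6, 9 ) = 18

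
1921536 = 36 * 53376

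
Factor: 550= 2^1*5^2*11^1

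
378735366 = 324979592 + 53755774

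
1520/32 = 47 + 1/2 = 47.50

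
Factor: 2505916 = 2^2*7^1*31^1*2887^1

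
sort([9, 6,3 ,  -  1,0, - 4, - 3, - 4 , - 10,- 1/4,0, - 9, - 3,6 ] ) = [ - 10, - 9, - 4,  -  4, - 3, - 3,-1, - 1/4,0,0,3, 6, 6, 9 ]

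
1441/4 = 1441/4  =  360.25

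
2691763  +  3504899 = 6196662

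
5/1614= 5/1614 = 0.00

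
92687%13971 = 8861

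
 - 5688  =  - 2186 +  - 3502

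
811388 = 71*11428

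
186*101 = 18786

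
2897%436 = 281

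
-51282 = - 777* 66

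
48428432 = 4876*9932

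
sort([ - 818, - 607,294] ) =[ - 818, - 607, 294]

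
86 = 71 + 15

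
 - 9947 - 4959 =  - 14906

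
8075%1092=431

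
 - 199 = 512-711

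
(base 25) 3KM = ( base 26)3e5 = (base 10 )2397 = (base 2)100101011101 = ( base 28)31H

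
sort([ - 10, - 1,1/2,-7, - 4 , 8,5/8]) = [ - 10, - 7, -4,-1, 1/2, 5/8, 8] 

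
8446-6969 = 1477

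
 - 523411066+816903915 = 293492849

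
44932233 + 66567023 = 111499256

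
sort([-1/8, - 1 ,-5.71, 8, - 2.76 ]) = [ - 5.71,-2.76,  -  1, - 1/8,8]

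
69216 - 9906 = 59310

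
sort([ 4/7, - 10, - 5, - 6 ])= [ - 10, - 6, - 5, 4/7]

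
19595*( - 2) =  - 39190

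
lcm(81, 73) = 5913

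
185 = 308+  - 123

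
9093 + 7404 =16497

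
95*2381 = 226195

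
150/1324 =75/662 = 0.11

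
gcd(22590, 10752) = 6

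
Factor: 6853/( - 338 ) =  - 2^( - 1)*7^1*11^1*13^( - 2 )*89^1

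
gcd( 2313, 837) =9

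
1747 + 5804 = 7551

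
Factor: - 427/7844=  - 2^( -2)*7^1*37^( - 1 )*53^( - 1 )*61^1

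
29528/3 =9842 + 2/3= 9842.67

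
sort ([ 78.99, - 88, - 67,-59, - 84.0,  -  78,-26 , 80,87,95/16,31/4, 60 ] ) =[ - 88, - 84.0, - 78,-67,-59,-26,95/16,  31/4,60 , 78.99,80, 87] 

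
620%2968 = 620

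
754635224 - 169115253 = 585519971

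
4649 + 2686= 7335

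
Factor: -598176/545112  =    -  124/113=- 2^2*31^1*113^(  -  1)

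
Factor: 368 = 2^4*23^1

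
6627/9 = 2209/3= 736.33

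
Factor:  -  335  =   - 5^1 * 67^1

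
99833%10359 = 6602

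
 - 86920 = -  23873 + - 63047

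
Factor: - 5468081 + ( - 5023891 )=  - 2^2*3^1*874331^1 =- 10491972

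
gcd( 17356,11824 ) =4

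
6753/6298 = 1+455/6298 =1.07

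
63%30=3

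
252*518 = 130536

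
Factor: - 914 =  - 2^1*457^1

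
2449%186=31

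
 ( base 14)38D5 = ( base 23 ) IK5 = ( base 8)23403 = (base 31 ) AC5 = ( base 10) 9987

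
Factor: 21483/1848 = 93/8 = 2^(  -  3 )*3^1* 31^1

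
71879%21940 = 6059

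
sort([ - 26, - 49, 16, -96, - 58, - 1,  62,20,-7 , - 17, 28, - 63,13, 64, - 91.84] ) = [ - 96,-91.84, - 63, - 58, - 49, - 26,-17, - 7,-1,13, 16,20,28,62,64]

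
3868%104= 20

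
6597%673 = 540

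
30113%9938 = 299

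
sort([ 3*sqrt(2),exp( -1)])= [exp(  -  1),3 * sqrt ( 2 )]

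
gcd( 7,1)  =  1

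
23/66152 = 23/66152=0.00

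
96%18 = 6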